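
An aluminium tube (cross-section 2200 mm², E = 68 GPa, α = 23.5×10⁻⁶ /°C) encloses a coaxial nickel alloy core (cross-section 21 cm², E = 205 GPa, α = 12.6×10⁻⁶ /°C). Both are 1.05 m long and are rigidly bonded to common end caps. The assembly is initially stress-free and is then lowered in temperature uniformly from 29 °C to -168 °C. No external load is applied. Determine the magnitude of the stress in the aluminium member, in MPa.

Both members must finish at the same length. With the larger α, the aluminium tends to over-contract; the plates restrain it, putting the aluminium in tension and the nickel alloy in compression. With no external load the two internal forces are equal and opposite, magnitude P.
Setting the final lengths equal and cancelling L: (α₁ − α₂)ΔT = P/(A₁E₁) + P/(A₂E₂).
|α₁ − α₂|·ΔT = 10.9×10⁻⁶ × 197 = 0.002147.
1/(A₁E₁) + 1/(A₂E₂) = 1/(2200×68×10³) + 1/(2100×205×10³) = 9.007×10⁻⁹ N⁻¹.
So P = 0.002147 / 9.007×10⁻⁹ = 238.4 kN.
σ_{aluminium} = P/A₁ = 238400/2200 = 108.4 MPa, tensile.

σ ≈ 108 MPa (tensile)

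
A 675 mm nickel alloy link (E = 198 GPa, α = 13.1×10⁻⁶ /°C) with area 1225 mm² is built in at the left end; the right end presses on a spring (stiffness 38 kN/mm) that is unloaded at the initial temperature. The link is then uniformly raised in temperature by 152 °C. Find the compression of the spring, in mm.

The unrestrained thermal change is αΔT L = 13.1×10⁻⁶ × 152 × 675 = 1.344 mm.
With a force P in the spring, the elastic change of the link is PL/(AE) and that of the spring is P/k; compatibility requires their sum to equal δ_free.
P [ L/(AE) + 1/k ] = δ_free → P [ 675/(1225×198×10³) + 1/(38×10³) ] = 1.344.
P = 1.344 / 2.91×10⁻⁵ = 46190 N.
Spring compression = P/k = 46190/(38×10³) = 1.216 mm.

δ ≈ 1.22 mm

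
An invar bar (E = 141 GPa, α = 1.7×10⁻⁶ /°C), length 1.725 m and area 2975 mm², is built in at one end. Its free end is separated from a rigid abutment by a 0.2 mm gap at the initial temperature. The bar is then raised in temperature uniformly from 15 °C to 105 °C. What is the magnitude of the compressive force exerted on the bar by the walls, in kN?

P ≈ 15.5 kN

Free thermal elongation = αΔT L = 1.7×10⁻⁶ × 90 × 1725 = 0.2639 mm.
The gap closes (δ_free > 0.2 mm) and the wall then resists a further 0.2639 − 0.2 = 0.06392 mm of expansion.
That suppressed elongation corresponds to σ = E·Δ/L = 141×10³ × 0.06392/1725 = 5.225 MPa.
P = σA = 5.225 × 2975 = 15.54 kN.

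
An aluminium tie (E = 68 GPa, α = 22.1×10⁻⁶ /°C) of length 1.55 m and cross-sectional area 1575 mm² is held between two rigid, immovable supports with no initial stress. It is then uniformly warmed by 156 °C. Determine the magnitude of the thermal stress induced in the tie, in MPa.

The supports are rigid, so the total axial strain is zero. The restrained thermal strain is ε = αΔT = 22.1×10⁻⁶ × 156 = 3447.6×10⁻⁶.
Hence σ = E·αΔT = 68×10³ × 3447.6×10⁻⁶ = 234.4 MPa, compressive.

σ ≈ 234 MPa (compressive)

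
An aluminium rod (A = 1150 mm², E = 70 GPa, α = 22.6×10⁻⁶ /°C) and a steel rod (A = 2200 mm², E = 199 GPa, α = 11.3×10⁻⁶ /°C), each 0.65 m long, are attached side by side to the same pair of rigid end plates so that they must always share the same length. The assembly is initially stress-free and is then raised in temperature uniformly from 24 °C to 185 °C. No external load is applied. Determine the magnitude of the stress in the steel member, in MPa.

Equilibrium of a rigid end plate with no external load gives equal and opposite internal forces ±P in the two members. Since α_{aluminium} > α_{steel}, heating drives the aluminium into compression and the steel into tension.
Compatibility of the two members (thermal + elastic change equal): (α₁ − α₂)ΔT = P·[1/(A₁E₁) + 1/(A₂E₂)].
|α₁ − α₂|·ΔT = 11.3×10⁻⁶ × 161 = 0.001819.
1/(A₁E₁) + 1/(A₂E₂) = 1/(1150×70×10³) + 1/(2200×199×10³) = 1.471×10⁻⁸ N⁻¹.
P = 0.001819 / 1.471×10⁻⁸ = 123700 N = 123.7 kN.
σ_{steel} = P/A₂ = 123700/2200 = 56.23 MPa, tensile.

σ ≈ 56.2 MPa (tensile)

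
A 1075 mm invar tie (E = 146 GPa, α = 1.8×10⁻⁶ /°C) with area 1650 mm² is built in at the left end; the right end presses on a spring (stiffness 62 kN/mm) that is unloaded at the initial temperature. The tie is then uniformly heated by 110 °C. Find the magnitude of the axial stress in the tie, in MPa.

σ ≈ 6.26 MPa (compressive)

The unrestrained thermal change is αΔT L = 1.8×10⁻⁶ × 110 × 1075 = 0.2128 mm.
Let P be the compressive force at the spring. The tie shortens elastically by PL/(AE) and the spring compresses by P/k; together these equal δ_free.
So P = δ_free / [L/(AE) + 1/k] = 0.2128 / [ 1075/(1650×146×10³) + 1/(62×10³) ].
P = 0.2128 / 2.059×10⁻⁵ = 10340 N.
σ = P/A = 10340/1650 = 6.265 MPa.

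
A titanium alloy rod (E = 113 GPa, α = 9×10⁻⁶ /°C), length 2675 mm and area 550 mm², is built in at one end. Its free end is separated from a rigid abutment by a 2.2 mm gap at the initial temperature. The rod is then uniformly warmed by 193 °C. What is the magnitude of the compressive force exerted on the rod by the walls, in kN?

If the wall were absent the rod would grow by αΔT L = 9×10⁻⁶ × 193 × 2675 = 4.646 mm.
After closing the 2.2 mm clearance, 4.646 − 2.2 = 2.446 mm of expansion remains to be suppressed by the wall.
So σ = E(δ_free − g)/L = 113×10³ × 2.446/2675 = 103.3 MPa.
Force on the wall = σA = 103.3 × 550 mm² = 56.84 kN.

P ≈ 56.8 kN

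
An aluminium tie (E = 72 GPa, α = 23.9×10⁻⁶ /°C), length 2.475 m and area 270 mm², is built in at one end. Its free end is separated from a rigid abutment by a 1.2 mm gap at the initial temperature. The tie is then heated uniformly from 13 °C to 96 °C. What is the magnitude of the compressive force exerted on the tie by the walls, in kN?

Unrestrained expansion: δ_free = αΔT L = 23.9×10⁻⁶ × 83 × 2475 = 4.91 mm.
The gap closes (δ_free > 1.2 mm) and the wall then resists a further 4.91 − 1.2 = 3.71 mm of expansion.
So σ = E(δ_free − g)/L = 72×10³ × 3.71/2475 = 107.9 MPa.
P = σA = 107.9 × 270 = 29.14 kN.

P ≈ 29.1 kN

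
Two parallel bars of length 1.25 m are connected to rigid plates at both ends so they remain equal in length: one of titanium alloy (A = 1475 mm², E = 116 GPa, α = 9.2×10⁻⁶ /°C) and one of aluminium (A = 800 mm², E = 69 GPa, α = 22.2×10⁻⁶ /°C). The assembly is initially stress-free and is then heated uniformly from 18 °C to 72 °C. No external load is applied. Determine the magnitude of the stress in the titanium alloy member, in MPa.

The aluminium has the larger α, so on heating it would change length more than the titanium alloy if both were free. The rigid plates force a common final length, so the aluminium is put into compression and the titanium alloy into tension, with equal and opposite forces P (no external load).
Setting the final lengths equal and cancelling L: (α₁ − α₂)ΔT = P/(A₁E₁) + P/(A₂E₂).
|α₁ − α₂|·ΔT = 13×10⁻⁶ × 54 = 0.000702.
1/(A₁E₁) + 1/(A₂E₂) = 1/(1475×116×10³) + 1/(800×69×10³) = 2.396×10⁻⁸ N⁻¹.
P = 0.000702 / 2.396×10⁻⁸ = 29300 N = 29.3 kN.
σ_{titanium alloy} = P/A₁ = 29300/1475 = 19.86 MPa, tensile.

σ ≈ 19.9 MPa (tensile)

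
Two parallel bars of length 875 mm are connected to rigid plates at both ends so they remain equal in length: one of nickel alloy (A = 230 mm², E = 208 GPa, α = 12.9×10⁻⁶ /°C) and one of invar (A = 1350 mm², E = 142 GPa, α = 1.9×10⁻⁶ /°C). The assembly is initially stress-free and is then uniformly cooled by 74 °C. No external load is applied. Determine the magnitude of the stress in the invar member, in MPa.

σ ≈ 23.1 MPa (compressive)

Equilibrium of a rigid end plate with no external load gives equal and opposite internal forces ±P in the two members. Since α_{nickel alloy} > α_{invar}, cooling drives the nickel alloy into tension and the invar into compression.
Equating the net (thermal + elastic) strains gives |α₁ − α₂|·ΔT = P·[1/(A₁E₁) + 1/(A₂E₂)].
|α₁ − α₂|·ΔT = 11×10⁻⁶ × 74 = 0.000814.
1/(A₁E₁) + 1/(A₂E₂) = 1/(230×208×10³) + 1/(1350×142×10³) = 2.612×10⁻⁸ N⁻¹.
P = 0.000814 / 2.612×10⁻⁸ = 31160 N = 31.16 kN.
σ_{invar} = P/A₂ = 31160/1350 = 23.08 MPa, compressive.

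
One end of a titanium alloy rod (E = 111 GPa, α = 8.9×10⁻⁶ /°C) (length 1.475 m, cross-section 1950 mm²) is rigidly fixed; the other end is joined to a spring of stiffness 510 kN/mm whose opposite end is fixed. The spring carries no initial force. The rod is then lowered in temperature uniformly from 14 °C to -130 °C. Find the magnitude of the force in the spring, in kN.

P ≈ 215 kN

The unrestrained thermal change is αΔT L = 8.9×10⁻⁶ × 144 × 1475 = 1.89 mm.
With a force P in the spring, the elastic change of the rod is PL/(AE) and that of the spring is P/k; compatibility requires their sum to equal δ_free.
So P = δ_free / [L/(AE) + 1/k] = 1.89 / [ 1475/(1950×111×10³) + 1/(510×10³) ].
P = 1.89 / 8.775×10⁻⁶ = 215400 N.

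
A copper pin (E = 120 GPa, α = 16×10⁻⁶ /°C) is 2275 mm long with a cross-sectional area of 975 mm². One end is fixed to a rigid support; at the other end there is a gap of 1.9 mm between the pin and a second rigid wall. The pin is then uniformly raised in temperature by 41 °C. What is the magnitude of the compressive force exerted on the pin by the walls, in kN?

Unrestrained expansion: δ_free = αΔT L = 16×10⁻⁶ × 41 × 2275 = 1.492 mm.
Since δ_free = 1.49 mm is less than the 1.9 mm gap, the pin never touches the wall. No axial force develops.

P ≈ 0 kN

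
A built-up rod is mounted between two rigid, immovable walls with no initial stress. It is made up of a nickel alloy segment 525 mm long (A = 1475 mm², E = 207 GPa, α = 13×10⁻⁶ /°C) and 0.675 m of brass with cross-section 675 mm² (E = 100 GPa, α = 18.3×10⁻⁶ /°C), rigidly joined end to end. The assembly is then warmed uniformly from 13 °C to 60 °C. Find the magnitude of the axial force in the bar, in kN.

P ≈ 76.9 kN (compressive)

Free thermal expansion of the whole bar: Σ αᵢΔT Lᵢ = 13×10⁻⁶×47×525 + 18.3×10⁻⁶×47×675 = 0.9013 mm.
The rigid supports impose zero overall length change; the single axial force P common to all segments must satisfy P Σ Lᵢ/(AᵢEᵢ) = δ_free.
The series flexibility is Σ Lᵢ/(AᵢEᵢ) = 525/(1475×207×10³) + 675/(675×100×10³) = 1.172×10⁻⁵ mm/N.
Hence P = δ_free / Σ(L/AE) = 0.9013/1.172×10⁻⁵ = 76.91 kN (compressive).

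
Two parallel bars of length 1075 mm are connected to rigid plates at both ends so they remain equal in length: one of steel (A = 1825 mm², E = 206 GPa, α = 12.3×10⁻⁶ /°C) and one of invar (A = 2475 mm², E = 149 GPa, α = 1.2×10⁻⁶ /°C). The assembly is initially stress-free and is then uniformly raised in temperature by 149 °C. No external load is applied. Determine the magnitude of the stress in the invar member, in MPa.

σ ≈ 124 MPa (tensile)

Both members must finish at the same length. With the larger α, the steel tends to over-expand; the plates restrain it, putting the steel in compression and the invar in tension. With no external load the two internal forces are equal and opposite, magnitude P.
Compatibility of the two members (thermal + elastic change equal): (α₁ − α₂)ΔT = P·[1/(A₁E₁) + 1/(A₂E₂)].
|α₁ − α₂|·ΔT = 11.1×10⁻⁶ × 149 = 0.001654.
1/(A₁E₁) + 1/(A₂E₂) = 1/(1825×206×10³) + 1/(2475×149×10³) = 5.372×10⁻⁹ N⁻¹.
P = 0.001654 / 5.372×10⁻⁹ = 307900 N = 307.9 kN.
σ_{invar} = P/A₂ = 307900/2475 = 124.4 MPa, tensile.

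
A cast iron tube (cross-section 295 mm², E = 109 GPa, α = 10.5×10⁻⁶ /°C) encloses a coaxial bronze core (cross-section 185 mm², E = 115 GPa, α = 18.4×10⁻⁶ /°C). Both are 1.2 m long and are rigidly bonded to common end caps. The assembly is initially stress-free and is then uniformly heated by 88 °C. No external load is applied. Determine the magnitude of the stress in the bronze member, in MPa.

σ ≈ 48.1 MPa (compressive)

The bronze has the larger α, so on heating it would change length more than the cast iron if both were free. The rigid plates force a common final length, so the bronze is put into compression and the cast iron into tension, with equal and opposite forces P (no external load).
Equating the net (thermal + elastic) strains gives |α₁ − α₂|·ΔT = P·[1/(A₁E₁) + 1/(A₂E₂)].
|α₁ − α₂|·ΔT = 7.9×10⁻⁶ × 88 = 0.0006952.
1/(A₁E₁) + 1/(A₂E₂) = 1/(295×109×10³) + 1/(185×115×10³) = 7.81×10⁻⁸ N⁻¹.
P = 0.0006952 / 7.81×10⁻⁸ = 8901 N = 8.901 kN.
σ_{bronze} = P/A₂ = 8901/185 = 48.11 MPa, compressive.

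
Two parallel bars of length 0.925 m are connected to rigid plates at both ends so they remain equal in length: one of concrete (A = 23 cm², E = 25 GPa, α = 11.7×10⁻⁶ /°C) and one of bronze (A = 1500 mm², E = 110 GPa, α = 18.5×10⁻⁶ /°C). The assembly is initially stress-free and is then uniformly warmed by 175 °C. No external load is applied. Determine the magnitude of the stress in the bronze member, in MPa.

Equilibrium of a rigid end plate with no external load gives equal and opposite internal forces ±P in the two members. Since α_{bronze} > α_{concrete}, heating drives the bronze into compression and the concrete into tension.
Compatibility of the two members (thermal + elastic change equal): (α₁ − α₂)ΔT = P·[1/(A₁E₁) + 1/(A₂E₂)].
|α₁ − α₂|·ΔT = 6.8×10⁻⁶ × 175 = 0.00119.
1/(A₁E₁) + 1/(A₂E₂) = 1/(2300×25×10³) + 1/(1500×110×10³) = 2.345×10⁻⁸ N⁻¹.
P = 0.00119 / 2.345×10⁻⁸ = 50740 N = 50.74 kN.
σ_{bronze} = P/A₂ = 50740/1500 = 33.83 MPa, compressive.

σ ≈ 33.8 MPa (compressive)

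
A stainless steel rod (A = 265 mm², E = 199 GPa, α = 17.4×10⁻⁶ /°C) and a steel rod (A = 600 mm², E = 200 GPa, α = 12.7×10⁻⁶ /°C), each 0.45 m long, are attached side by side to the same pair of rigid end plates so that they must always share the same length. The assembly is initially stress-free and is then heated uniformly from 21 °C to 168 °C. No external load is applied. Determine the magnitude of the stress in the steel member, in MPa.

σ ≈ 42.2 MPa (tensile)

Equilibrium of a rigid end plate with no external load gives equal and opposite internal forces ±P in the two members. Since α_{stainless steel} > α_{steel}, heating drives the stainless steel into compression and the steel into tension.
Equating the net (thermal + elastic) strains gives |α₁ − α₂|·ΔT = P·[1/(A₁E₁) + 1/(A₂E₂)].
|α₁ − α₂|·ΔT = 4.7×10⁻⁶ × 147 = 0.0006909.
1/(A₁E₁) + 1/(A₂E₂) = 1/(265×199×10³) + 1/(600×200×10³) = 2.73×10⁻⁸ N⁻¹.
So P = 0.0006909 / 2.73×10⁻⁸ = 25.31 kN.
σ_{steel} = P/A₂ = 25310/600 = 42.19 MPa, tensile.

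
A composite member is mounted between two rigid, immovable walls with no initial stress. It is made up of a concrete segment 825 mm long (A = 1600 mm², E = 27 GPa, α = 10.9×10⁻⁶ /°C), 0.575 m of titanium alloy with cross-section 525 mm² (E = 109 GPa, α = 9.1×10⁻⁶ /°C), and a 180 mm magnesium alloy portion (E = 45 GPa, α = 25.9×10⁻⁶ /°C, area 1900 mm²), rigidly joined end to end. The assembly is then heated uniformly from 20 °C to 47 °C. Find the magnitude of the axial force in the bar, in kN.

P ≈ 16.3 kN (compressive)

If the supports were absent, the total length change would be Σ αᵢΔT Lᵢ = 10.9×10⁻⁶×27×825 + 9.1×10⁻⁶×27×575 + 25.9×10⁻⁶×27×180 = 0.5099 mm.
The rigid supports impose zero overall length change; the single axial force P common to all segments must satisfy P Σ Lᵢ/(AᵢEᵢ) = δ_free.
The series flexibility is Σ Lᵢ/(AᵢEᵢ) = 825/(1600×27×10³) + 575/(525×109×10³) + 180/(1900×45×10³) = 3.125×10⁻⁵ mm/N.
So P = 0.5099 / 3.125×10⁻⁵ = 16.32 kN, compressive.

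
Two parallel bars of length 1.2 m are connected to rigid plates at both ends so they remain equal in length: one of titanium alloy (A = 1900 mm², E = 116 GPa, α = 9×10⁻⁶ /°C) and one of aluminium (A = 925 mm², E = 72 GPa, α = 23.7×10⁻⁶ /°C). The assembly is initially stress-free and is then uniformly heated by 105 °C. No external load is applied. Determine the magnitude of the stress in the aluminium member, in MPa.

σ ≈ 85.3 MPa (compressive)

The aluminium has the larger α, so on heating it would change length more than the titanium alloy if both were free. The rigid plates force a common final length, so the aluminium is put into compression and the titanium alloy into tension, with equal and opposite forces P (no external load).
Compatibility of the two members (thermal + elastic change equal): (α₁ − α₂)ΔT = P·[1/(A₁E₁) + 1/(A₂E₂)].
|α₁ − α₂|·ΔT = 14.7×10⁻⁶ × 105 = 0.001543.
1/(A₁E₁) + 1/(A₂E₂) = 1/(1900×116×10³) + 1/(925×72×10³) = 1.955×10⁻⁸ N⁻¹.
P = 0.001543 / 1.955×10⁻⁸ = 78940 N = 78.94 kN.
σ_{aluminium} = P/A₂ = 78940/925 = 85.34 MPa, compressive.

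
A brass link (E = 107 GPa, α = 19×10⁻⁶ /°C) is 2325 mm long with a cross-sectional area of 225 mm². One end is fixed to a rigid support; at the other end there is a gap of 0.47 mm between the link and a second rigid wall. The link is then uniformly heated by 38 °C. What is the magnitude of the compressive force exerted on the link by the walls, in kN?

P ≈ 12.5 kN

Free thermal elongation = αΔT L = 19×10⁻⁶ × 38 × 2325 = 1.679 mm.
The gap closes (δ_free > 0.47 mm) and the wall then resists a further 1.679 − 0.47 = 1.209 mm of expansion.
Compatibility: PL/(AE) = 1.209 mm, so σ = P/A = E × (1.209/2325) = 55.62 MPa.
Force on the wall = σA = 55.62 × 225 mm² = 12.52 kN.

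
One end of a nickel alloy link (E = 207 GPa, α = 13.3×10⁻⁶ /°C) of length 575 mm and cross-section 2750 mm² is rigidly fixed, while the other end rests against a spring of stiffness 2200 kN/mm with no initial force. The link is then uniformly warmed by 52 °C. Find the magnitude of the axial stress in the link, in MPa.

σ ≈ 98.7 MPa (compressive)

If the spring were absent the link would lengthen by αΔT L = 13.3×10⁻⁶ × 52 × 575 = 0.3977 mm.
Let P be the compressive force at the spring. The link shortens elastically by PL/(AE) and the spring compresses by P/k; together these equal δ_free.
So P = δ_free / [L/(AE) + 1/k] = 0.3977 / [ 575/(2750×207×10³) + 1/(2200×10³) ].
P = 0.3977 / 1.465×10⁻⁶ = 271500 N.
σ = P/A = 271500/2750 = 98.73 MPa.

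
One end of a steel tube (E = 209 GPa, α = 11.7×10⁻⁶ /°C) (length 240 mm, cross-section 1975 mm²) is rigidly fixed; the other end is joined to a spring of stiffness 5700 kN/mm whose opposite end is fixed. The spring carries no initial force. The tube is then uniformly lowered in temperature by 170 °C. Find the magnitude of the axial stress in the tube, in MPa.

If the spring were absent the tube would shorten by αΔT L = 11.7×10⁻⁶ × 170 × 240 = 0.4774 mm.
With a force P in the spring, the elastic change of the tube is PL/(AE) and that of the spring is P/k; compatibility requires their sum to equal δ_free.
So P = δ_free / [L/(AE) + 1/k] = 0.4774 / [ 240/(1975×209×10³) + 1/(5700×10³) ].
P = 0.4774 / 7.569×10⁻⁷ = 630700 N.
σ = P/A = 630700/1975 = 319.3 MPa.

σ ≈ 319 MPa (tensile)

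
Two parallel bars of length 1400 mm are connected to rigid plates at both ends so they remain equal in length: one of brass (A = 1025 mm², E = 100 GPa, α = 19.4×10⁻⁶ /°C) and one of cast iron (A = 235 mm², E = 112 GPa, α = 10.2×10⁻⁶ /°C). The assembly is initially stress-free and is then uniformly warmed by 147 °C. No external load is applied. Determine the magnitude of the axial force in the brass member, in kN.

P ≈ 28.3 kN (compressive in the brass)

The brass has the larger α, so on heating it would change length more than the cast iron if both were free. The rigid plates force a common final length, so the brass is put into compression and the cast iron into tension, with equal and opposite forces P (no external load).
Equating the net (thermal + elastic) strains gives |α₁ − α₂|·ΔT = P·[1/(A₁E₁) + 1/(A₂E₂)].
|α₁ − α₂|·ΔT = 9.2×10⁻⁶ × 147 = 0.001352.
1/(A₁E₁) + 1/(A₂E₂) = 1/(1025×100×10³) + 1/(235×112×10³) = 4.775×10⁻⁸ N⁻¹.
So P = 0.001352 / 4.775×10⁻⁸ = 28.32 kN.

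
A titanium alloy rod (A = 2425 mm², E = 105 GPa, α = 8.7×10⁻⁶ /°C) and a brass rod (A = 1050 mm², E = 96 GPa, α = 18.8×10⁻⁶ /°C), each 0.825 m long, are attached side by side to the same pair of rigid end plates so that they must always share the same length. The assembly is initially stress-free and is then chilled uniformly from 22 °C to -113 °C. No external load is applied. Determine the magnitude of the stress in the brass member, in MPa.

σ ≈ 93.8 MPa (tensile)

Equilibrium of a rigid end plate with no external load gives equal and opposite internal forces ±P in the two members. Since α_{brass} > α_{titanium alloy}, cooling drives the brass into tension and the titanium alloy into compression.
Equating the net (thermal + elastic) strains gives |α₁ − α₂|·ΔT = P·[1/(A₁E₁) + 1/(A₂E₂)].
|α₁ − α₂|·ΔT = 10.1×10⁻⁶ × 135 = 0.001364.
1/(A₁E₁) + 1/(A₂E₂) = 1/(2425×105×10³) + 1/(1050×96×10³) = 1.385×10⁻⁸ N⁻¹.
So P = 0.001364 / 1.385×10⁻⁸ = 98.46 kN.
σ_{brass} = P/A₂ = 98460/1050 = 93.77 MPa, tensile.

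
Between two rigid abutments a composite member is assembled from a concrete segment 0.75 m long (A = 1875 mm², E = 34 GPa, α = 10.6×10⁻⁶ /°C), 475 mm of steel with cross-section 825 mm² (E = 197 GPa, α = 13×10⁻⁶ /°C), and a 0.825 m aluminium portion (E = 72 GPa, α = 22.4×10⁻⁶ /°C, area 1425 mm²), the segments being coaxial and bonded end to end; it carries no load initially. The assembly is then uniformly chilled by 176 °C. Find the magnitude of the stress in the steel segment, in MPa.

σ ≈ 306 MPa (tensile)

With the walls removed the bar would change length by δ_free = Σ αᵢΔT Lᵢ = 10.6×10⁻⁶×176×750 + 13×10⁻⁶×176×475 + 22.4×10⁻⁶×176×825 = 5.738 mm.
The walls prevent any net length change, so an axial force P (same in every segment) develops. Compatibility: P · Σ Lᵢ/(AᵢEᵢ) = δ_free.
Σ Lᵢ/(AᵢEᵢ) = 750/(1875×34×10³) + 475/(825×197×10³) + 825/(1425×72×10³) = 2.273×10⁻⁵ mm/N.
Hence P = δ_free / Σ(L/AE) = 5.738/2.273×10⁻⁵ = 252.5 kN (tensile).
σ_{steel} = P / A = 252500 / 825 = 306 MPa.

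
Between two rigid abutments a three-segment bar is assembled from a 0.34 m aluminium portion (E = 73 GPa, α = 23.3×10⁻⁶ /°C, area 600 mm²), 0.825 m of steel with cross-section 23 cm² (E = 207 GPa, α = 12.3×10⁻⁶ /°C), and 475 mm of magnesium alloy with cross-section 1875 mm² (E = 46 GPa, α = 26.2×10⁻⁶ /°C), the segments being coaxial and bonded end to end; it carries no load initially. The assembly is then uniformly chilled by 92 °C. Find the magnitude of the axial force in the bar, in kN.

If the supports were absent, the total length change would be Σ αᵢΔT Lᵢ = 23.3×10⁻⁶×92×340 + 12.3×10⁻⁶×92×825 + 26.2×10⁻⁶×92×475 = 2.807 mm.
The walls prevent any net length change, so an axial force P (same in every segment) develops. Compatibility: P · Σ Lᵢ/(AᵢEᵢ) = δ_free.
Σ Lᵢ/(AᵢEᵢ) = 340/(600×73×10³) + 825/(2300×207×10³) + 475/(1875×46×10³) = 1.5×10⁻⁵ mm/N.
P = 2.807 / 1.5×10⁻⁵ = 187100 N = 187.1 kN, tensile.

P ≈ 187 kN (tensile)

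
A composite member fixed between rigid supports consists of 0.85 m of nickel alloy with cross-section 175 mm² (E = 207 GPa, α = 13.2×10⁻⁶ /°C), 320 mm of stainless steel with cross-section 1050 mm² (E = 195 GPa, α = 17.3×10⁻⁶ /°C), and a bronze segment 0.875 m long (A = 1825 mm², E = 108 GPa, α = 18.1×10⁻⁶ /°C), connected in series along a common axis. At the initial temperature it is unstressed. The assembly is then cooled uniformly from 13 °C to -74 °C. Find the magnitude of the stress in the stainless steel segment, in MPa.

σ ≈ 91.6 MPa (tensile)

If the supports were absent, the total length change would be Σ αᵢΔT Lᵢ = 13.2×10⁻⁶×87×850 + 17.3×10⁻⁶×87×320 + 18.1×10⁻⁶×87×875 = 2.836 mm.
The rigid supports impose zero overall length change; the single axial force P common to all segments must satisfy P Σ Lᵢ/(AᵢEᵢ) = δ_free.
Σ Lᵢ/(AᵢEᵢ) = 850/(175×207×10³) + 320/(1050×195×10³) + 875/(1825×108×10³) = 2.947×10⁻⁵ mm/N.
So P = 2.836 / 2.947×10⁻⁵ = 96.23 kN, tensile.
σ_{stainless steel} = P / A = 96230 / 1050 = 91.65 MPa.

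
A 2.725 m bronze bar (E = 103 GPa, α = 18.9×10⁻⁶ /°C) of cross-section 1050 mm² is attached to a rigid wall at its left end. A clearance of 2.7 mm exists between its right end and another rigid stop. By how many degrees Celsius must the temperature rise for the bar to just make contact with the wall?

ΔT ≈ 52.4 °C

The gap closes when αΔT L = 2.7 mm, since the bar is still unstressed at that instant.
ΔT = 2.7 / (18.9×10⁻⁶ × 2725) = 52.42 °C.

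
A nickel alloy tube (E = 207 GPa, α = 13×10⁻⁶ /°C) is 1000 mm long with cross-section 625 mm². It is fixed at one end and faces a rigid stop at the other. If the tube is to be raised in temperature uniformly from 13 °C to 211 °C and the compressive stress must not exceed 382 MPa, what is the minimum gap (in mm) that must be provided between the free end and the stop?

g ≈ 0.729 mm

Free expansion if unrestrained: δ_free = αΔT L = 13×10⁻⁶ × 198 × 1000 = 2.574 mm.
A stress of 382 MPa corresponds to the wall pushing the tube back by σL/E = 382×1000/(207×10³) = 1.845 mm.
So the gap has to take up the difference, g_min = δ_free − σL/E = 2.574 − 1.845 = 0.7286 mm.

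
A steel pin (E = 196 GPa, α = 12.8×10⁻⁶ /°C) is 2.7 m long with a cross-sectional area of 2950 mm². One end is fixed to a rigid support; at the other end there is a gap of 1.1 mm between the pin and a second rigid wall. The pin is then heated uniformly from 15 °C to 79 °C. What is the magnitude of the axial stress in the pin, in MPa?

Free thermal elongation = αΔT L = 12.8×10⁻⁶ × 64 × 2700 = 2.212 mm.
After closing the 1.1 mm clearance, 2.212 − 1.1 = 1.112 mm of expansion remains to be suppressed by the wall.
That suppressed elongation corresponds to σ = E·Δ/L = 196×10³ × 1.112/2700 = 80.71 MPa.

σ ≈ 80.7 MPa (compressive)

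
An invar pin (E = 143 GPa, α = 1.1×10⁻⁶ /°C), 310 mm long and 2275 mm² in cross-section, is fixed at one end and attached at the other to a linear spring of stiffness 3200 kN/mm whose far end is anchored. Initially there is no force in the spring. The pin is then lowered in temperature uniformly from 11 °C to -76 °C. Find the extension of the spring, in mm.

Free thermal contraction: δ_free = αΔT L = 1.1×10⁻⁶ × 87 × 310 = 0.02967 mm.
Let P be the tensile force in the spring. The pin extends elastically by PL/(AE) and the spring stretches by P/k; together these equal δ_free.
So P = δ_free / [L/(AE) + 1/k] = 0.02967 / [ 310/(2275×143×10³) + 1/(3200×10³) ].
P = 0.02967 / 1.265×10⁻⁶ = 23440 N.
Spring extension = P/k = 23440/(3200×10³) = 0.007327 mm.

δ ≈ 0.00733 mm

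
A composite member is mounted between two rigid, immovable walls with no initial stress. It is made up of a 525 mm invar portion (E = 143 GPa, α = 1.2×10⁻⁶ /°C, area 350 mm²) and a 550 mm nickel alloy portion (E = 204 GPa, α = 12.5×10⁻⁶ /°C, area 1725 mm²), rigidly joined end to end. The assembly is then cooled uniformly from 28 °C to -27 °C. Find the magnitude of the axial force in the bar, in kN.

With the walls removed the bar would change length by δ_free = Σ αᵢΔT Lᵢ = 1.2×10⁻⁶×55×525 + 12.5×10⁻⁶×55×550 = 0.4128 mm.
Since the ends are fixed, an axial force P builds up, equal in every segment, with P · Σ Lᵢ/(AᵢEᵢ) = δ_free.
The series flexibility is Σ Lᵢ/(AᵢEᵢ) = 525/(350×143×10³) + 550/(1725×204×10³) = 1.205×10⁻⁵ mm/N.
Hence P = δ_free / Σ(L/AE) = 0.4128/1.205×10⁻⁵ = 34.25 kN (tensile).

P ≈ 34.2 kN (tensile)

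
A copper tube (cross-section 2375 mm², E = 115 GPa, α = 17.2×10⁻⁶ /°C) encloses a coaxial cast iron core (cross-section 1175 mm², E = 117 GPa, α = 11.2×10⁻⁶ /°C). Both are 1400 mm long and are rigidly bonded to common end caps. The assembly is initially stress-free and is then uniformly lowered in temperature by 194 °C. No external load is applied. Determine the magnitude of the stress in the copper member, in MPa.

Equilibrium of a rigid end plate with no external load gives equal and opposite internal forces ±P in the two members. Since α_{copper} > α_{cast iron}, cooling drives the copper into tension and the cast iron into compression.
Equating the net (thermal + elastic) strains gives |α₁ − α₂|·ΔT = P·[1/(A₁E₁) + 1/(A₂E₂)].
|α₁ − α₂|·ΔT = 6×10⁻⁶ × 194 = 0.001164.
1/(A₁E₁) + 1/(A₂E₂) = 1/(2375×115×10³) + 1/(1175×117×10³) = 1.094×10⁻⁸ N⁻¹.
P = 0.001164 / 1.094×10⁻⁸ = 106400 N = 106.4 kN.
σ_{copper} = P/A₁ = 106400/2375 = 44.82 MPa, tensile.

σ ≈ 44.8 MPa (tensile)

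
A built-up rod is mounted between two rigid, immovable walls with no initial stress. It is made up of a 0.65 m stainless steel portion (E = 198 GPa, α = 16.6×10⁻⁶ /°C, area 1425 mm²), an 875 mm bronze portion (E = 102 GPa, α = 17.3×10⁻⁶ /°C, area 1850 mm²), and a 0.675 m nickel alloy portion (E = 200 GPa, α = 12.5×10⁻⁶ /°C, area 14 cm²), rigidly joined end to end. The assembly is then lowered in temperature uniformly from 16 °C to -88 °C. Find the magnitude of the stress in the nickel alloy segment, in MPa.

With the walls removed the bar would change length by δ_free = Σ αᵢΔT Lᵢ = 16.6×10⁻⁶×104×650 + 17.3×10⁻⁶×104×875 + 12.5×10⁻⁶×104×675 = 3.574 mm.
Since the ends are fixed, an axial force P builds up, equal in every segment, with P · Σ Lᵢ/(AᵢEᵢ) = δ_free.
Σ Lᵢ/(AᵢEᵢ) = 650/(1425×198×10³) + 875/(1850×102×10³) + 675/(1400×200×10³) = 9.351×10⁻⁶ mm/N.
Hence P = δ_free / Σ(L/AE) = 3.574/9.351×10⁻⁶ = 382.2 kN (tensile).
σ_{nickel alloy} = P / A = 382200 / 1400 = 273 MPa.

σ ≈ 273 MPa (tensile)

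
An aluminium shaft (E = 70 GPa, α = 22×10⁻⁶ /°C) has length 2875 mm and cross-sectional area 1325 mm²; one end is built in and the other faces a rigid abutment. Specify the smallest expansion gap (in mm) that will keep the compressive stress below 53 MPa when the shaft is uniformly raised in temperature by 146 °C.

With no wall the shaft would lengthen by αΔT L = 22×10⁻⁶ × 146 × 2875 = 9.235 mm.
At the allowable stress the elastic shortening the wall may impose is σL/E = 53 × 2875 / (70×10³) = 2.177 mm.
So the gap has to take up the difference, g_min = δ_free − σL/E = 9.235 − 2.177 = 7.058 mm.

g ≈ 7.06 mm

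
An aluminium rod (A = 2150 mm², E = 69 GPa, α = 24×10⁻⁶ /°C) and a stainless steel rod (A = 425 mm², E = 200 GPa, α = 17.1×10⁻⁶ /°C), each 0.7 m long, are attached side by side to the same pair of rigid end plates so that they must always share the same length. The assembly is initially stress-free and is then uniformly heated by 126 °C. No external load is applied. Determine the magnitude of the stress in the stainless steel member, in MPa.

Equilibrium of a rigid end plate with no external load gives equal and opposite internal forces ±P in the two members. Since α_{aluminium} > α_{stainless steel}, heating drives the aluminium into compression and the stainless steel into tension.
Setting the final lengths equal and cancelling L: (α₁ − α₂)ΔT = P/(A₁E₁) + P/(A₂E₂).
|α₁ − α₂|·ΔT = 6.9×10⁻⁶ × 126 = 0.0008694.
1/(A₁E₁) + 1/(A₂E₂) = 1/(2150×69×10³) + 1/(425×200×10³) = 1.851×10⁻⁸ N⁻¹.
P = 0.0008694 / 1.851×10⁻⁸ = 46980 N = 46.98 kN.
σ_{stainless steel} = P/A₂ = 46980/425 = 110.5 MPa, tensile.

σ ≈ 111 MPa (tensile)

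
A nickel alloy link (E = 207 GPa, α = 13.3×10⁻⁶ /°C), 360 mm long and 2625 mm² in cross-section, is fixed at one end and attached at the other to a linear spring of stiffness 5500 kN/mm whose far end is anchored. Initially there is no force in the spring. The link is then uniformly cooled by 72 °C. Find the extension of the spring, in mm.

δ ≈ 0.0742 mm

Free thermal contraction: δ_free = αΔT L = 13.3×10⁻⁶ × 72 × 360 = 0.3447 mm.
With a force P in the spring, the elastic change of the link is PL/(AE) and that of the spring is P/k; compatibility requires their sum to equal δ_free.
So P = δ_free / [L/(AE) + 1/k] = 0.3447 / [ 360/(2625×207×10³) + 1/(5500×10³) ].
P = 0.3447 / 8.443×10⁻⁷ = 408300 N.
Spring extension = P/k = 408300/(5500×10³) = 0.07423 mm.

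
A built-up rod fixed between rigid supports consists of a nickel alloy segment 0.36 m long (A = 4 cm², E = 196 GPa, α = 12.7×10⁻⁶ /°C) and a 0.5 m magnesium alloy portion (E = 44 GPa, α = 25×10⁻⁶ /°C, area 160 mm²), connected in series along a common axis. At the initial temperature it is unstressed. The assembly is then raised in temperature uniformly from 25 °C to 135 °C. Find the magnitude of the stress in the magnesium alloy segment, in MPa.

σ ≈ 155 MPa (compressive)

If the supports were absent, the total length change would be Σ αᵢΔT Lᵢ = 12.7×10⁻⁶×110×360 + 25×10⁻⁶×110×500 = 1.878 mm.
Since the ends are fixed, an axial force P builds up, equal in every segment, with P · Σ Lᵢ/(AᵢEᵢ) = δ_free.
Σ Lᵢ/(AᵢEᵢ) = 360/(400×196×10³) + 500/(160×44×10³) = 7.561×10⁻⁵ mm/N.
So P = 1.878 / 7.561×10⁻⁵ = 24.84 kN, compressive.
σ_{magnesium alloy} = P / A = 24840 / 160 = 155.2 MPa.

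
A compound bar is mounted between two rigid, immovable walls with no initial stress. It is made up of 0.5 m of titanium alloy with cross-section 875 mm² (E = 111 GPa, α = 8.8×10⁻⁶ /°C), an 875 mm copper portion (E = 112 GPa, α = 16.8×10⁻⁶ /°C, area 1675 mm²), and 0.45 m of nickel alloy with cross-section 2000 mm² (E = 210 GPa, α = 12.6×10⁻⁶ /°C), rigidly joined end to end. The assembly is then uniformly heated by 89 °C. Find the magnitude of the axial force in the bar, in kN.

P ≈ 203 kN (compressive)

Free thermal expansion of the whole bar: Σ αᵢΔT Lᵢ = 8.8×10⁻⁶×89×500 + 16.8×10⁻⁶×89×875 + 12.6×10⁻⁶×89×450 = 2.205 mm.
Since the ends are fixed, an axial force P builds up, equal in every segment, with P · Σ Lᵢ/(AᵢEᵢ) = δ_free.
The series flexibility is Σ Lᵢ/(AᵢEᵢ) = 500/(875×111×10³) + 875/(1675×112×10³) + 450/(2000×210×10³) = 1.088×10⁻⁵ mm/N.
P = 2.205 / 1.088×10⁻⁵ = 202600 N = 202.6 kN, compressive.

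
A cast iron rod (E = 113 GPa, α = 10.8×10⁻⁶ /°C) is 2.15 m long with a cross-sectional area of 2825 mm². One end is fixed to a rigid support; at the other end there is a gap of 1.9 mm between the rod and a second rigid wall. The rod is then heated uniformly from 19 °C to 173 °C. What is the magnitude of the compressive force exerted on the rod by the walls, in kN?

Unrestrained expansion: δ_free = αΔT L = 10.8×10⁻⁶ × 154 × 2150 = 3.576 mm.
The gap closes (δ_free > 1.9 mm) and the wall then resists a further 3.576 − 1.9 = 1.676 mm of expansion.
That suppressed elongation corresponds to σ = E·Δ/L = 113×10³ × 1.676/2150 = 88.08 MPa.
Force on the wall = σA = 88.08 × 2825 mm² = 248.8 kN.

P ≈ 249 kN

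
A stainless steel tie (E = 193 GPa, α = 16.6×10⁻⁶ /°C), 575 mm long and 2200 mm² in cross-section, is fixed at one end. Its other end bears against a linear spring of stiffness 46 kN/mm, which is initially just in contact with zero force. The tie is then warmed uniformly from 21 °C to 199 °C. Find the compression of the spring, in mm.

The unrestrained thermal change is αΔT L = 16.6×10⁻⁶ × 178 × 575 = 1.699 mm.
Let P be the compressive force at the spring. The tie shortens elastically by PL/(AE) and the spring compresses by P/k; together these equal δ_free.
So P = δ_free / [L/(AE) + 1/k] = 1.699 / [ 575/(2200×193×10³) + 1/(46×10³) ].
P = 1.699 / 2.309×10⁻⁵ = 73570 N.
Spring compression = P/k = 73570/(46×10³) = 1.599 mm.

δ ≈ 1.6 mm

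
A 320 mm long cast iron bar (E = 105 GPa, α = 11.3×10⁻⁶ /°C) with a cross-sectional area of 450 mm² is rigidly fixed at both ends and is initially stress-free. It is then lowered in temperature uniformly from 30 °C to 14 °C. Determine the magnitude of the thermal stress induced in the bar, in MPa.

The supports are rigid, so the total axial strain is zero. The restrained thermal strain is ε = αΔT = 11.3×10⁻⁶ × 16 = 180.8×10⁻⁶.
The stress required to suppress this strain is σ = Eε = 105×10³ × 180.8×10⁻⁶ = 18.98 MPa, tensile since the bar is trying to contract.

σ ≈ 19 MPa (tensile)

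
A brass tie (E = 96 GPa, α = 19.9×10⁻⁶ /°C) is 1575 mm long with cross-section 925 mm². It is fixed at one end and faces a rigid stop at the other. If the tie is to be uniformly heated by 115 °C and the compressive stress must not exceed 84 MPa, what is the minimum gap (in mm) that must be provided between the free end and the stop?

With no wall the tie would lengthen by αΔT L = 19.9×10⁻⁶ × 115 × 1575 = 3.604 mm.
A stress of 84 MPa corresponds to the wall pushing the tie back by σL/E = 84×1575/(96×10³) = 1.378 mm.
The gap must absorb the remainder: g_min = 3.604 − 1.378 = 2.226 mm.

g ≈ 2.23 mm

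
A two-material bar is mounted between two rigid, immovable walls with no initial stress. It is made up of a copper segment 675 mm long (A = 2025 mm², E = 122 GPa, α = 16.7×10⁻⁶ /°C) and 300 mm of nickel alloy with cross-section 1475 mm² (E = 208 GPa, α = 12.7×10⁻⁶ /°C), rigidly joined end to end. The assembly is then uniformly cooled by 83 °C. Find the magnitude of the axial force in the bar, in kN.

P ≈ 337 kN (tensile)

Free thermal contraction of the whole bar: Σ αᵢΔT Lᵢ = 16.7×10⁻⁶×83×675 + 12.7×10⁻⁶×83×300 = 1.252 mm.
The walls prevent any net length change, so an axial force P (same in every segment) develops. Compatibility: P · Σ Lᵢ/(AᵢEᵢ) = δ_free.
Σ Lᵢ/(AᵢEᵢ) = 675/(2025×122×10³) + 300/(1475×208×10³) = 3.71×10⁻⁶ mm/N.
Hence P = δ_free / Σ(L/AE) = 1.252/3.71×10⁻⁶ = 337.4 kN (tensile).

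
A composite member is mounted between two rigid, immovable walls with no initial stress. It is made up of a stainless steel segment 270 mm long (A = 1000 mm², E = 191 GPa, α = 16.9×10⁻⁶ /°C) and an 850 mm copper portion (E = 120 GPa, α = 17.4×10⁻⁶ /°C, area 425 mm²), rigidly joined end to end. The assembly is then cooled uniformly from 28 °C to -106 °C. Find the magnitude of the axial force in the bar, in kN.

P ≈ 143 kN (tensile)

If the supports were absent, the total length change would be Σ αᵢΔT Lᵢ = 16.9×10⁻⁶×134×270 + 17.4×10⁻⁶×134×850 = 2.593 mm.
Since the ends are fixed, an axial force P builds up, equal in every segment, with P · Σ Lᵢ/(AᵢEᵢ) = δ_free.
The series flexibility is Σ Lᵢ/(AᵢEᵢ) = 270/(1000×191×10³) + 850/(425×120×10³) = 1.808×10⁻⁵ mm/N.
P = 2.593 / 1.808×10⁻⁵ = 143400 N = 143.4 kN, tensile.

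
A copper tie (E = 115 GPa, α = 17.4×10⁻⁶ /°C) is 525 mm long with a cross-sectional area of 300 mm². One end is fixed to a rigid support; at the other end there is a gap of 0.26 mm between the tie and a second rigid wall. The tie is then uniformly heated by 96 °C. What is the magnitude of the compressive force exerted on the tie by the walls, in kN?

If the wall were absent the tie would grow by αΔT L = 17.4×10⁻⁶ × 96 × 525 = 0.877 mm.
This exceeds the 0.26 mm gap, so the wall pushes back. The portion of expansion that must be recovered elastically is δ_free − gap = 0.877 − 0.26 = 0.617 mm.
So σ = E(δ_free − g)/L = 115×10³ × 0.617/525 = 135.1 MPa.
Force on the wall = σA = 135.1 × 300 mm² = 40.54 kN.

P ≈ 40.5 kN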